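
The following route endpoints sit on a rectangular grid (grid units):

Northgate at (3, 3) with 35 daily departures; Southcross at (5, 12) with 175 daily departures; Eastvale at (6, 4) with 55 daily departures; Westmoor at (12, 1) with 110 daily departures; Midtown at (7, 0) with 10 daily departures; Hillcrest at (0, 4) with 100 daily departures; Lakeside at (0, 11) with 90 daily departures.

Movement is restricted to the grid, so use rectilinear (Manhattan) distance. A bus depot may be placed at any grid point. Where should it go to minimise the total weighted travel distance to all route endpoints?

Manhattan distance separates: Σwᵢ(|x−xᵢ|+|y−yᵢ|) = Σwᵢ|x−xᵢ| + Σwᵢ|y−yᵢ|, so x and y are optimised independently as 1-D weighted medians.
Total weight W = 575; half = 287.5.
x-coordinate, sorted with cumulative weight:
  x=0 (Hillcrest, w=100) cum 100
  x=0 (Lakeside, w=90) cum 190
  x=3 (Northgate, w=35) cum 225
  x=5 (Southcross, w=175) cum 400  ← median
  x=6 (Eastvale, w=55) cum 455
  x=7 (Midtown, w=10) cum 465
  x=12 (Westmoor, w=110) cum 575
⇒ x* = 5
y-coordinate, sorted with cumulative weight:
  y=0 (Midtown, w=10) cum 10
  y=1 (Westmoor, w=110) cum 120
  y=3 (Northgate, w=35) cum 155
  y=4 (Eastvale, w=55) cum 210
  y=4 (Hillcrest, w=100) cum 310  ← median
  y=11 (Lakeside, w=90) cum 400
  y=12 (Southcross, w=175) cum 575
⇒ y* = 4

(5, 4)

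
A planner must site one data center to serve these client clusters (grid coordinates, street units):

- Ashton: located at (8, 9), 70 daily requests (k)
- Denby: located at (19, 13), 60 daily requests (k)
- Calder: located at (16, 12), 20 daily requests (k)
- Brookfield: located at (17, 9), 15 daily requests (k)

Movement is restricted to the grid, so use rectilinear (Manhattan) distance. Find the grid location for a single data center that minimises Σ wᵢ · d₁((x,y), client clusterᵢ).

Manhattan distance separates: Σwᵢ(|x−xᵢ|+|y−yᵢ|) = Σwᵢ|x−xᵢ| + Σwᵢ|y−yᵢ|, so x and y are optimised independently as 1-D weighted medians.
Total weight W = 165; half = 82.5.
x-coordinate, sorted with cumulative weight:
  x=8 (Ashton, w=70) cum 70
  x=16 (Calder, w=20) cum 90  ← median
  x=17 (Brookfield, w=15) cum 105
  x=19 (Denby, w=60) cum 165
⇒ x* = 16
y-coordinate, sorted with cumulative weight:
  y=9 (Ashton, w=70) cum 70
  y=9 (Brookfield, w=15) cum 85  ← median
  y=12 (Calder, w=20) cum 105
  y=13 (Denby, w=60) cum 165
⇒ y* = 9

(16, 9)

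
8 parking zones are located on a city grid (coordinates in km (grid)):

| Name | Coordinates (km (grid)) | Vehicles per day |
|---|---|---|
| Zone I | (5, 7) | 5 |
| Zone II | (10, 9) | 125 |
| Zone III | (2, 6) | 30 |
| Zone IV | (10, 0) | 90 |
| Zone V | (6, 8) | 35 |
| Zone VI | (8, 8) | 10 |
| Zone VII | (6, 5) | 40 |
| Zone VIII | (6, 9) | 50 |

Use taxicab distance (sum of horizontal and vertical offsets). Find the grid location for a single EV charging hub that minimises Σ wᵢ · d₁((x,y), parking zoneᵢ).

Manhattan distance separates: Σwᵢ(|x−xᵢ|+|y−yᵢ|) = Σwᵢ|x−xᵢ| + Σwᵢ|y−yᵢ|, so x and y are optimised independently as 1-D weighted medians.
Total weight W = 385; half = 192.5.
x-coordinate, sorted with cumulative weight:
  x=2 (Zone III, w=30) cum 30
  x=5 (Zone I, w=5) cum 35
  x=6 (Zone V, w=35) cum 70
  x=6 (Zone VII, w=40) cum 110
  x=6 (Zone VIII, w=50) cum 160
  x=8 (Zone VI, w=10) cum 170
  x=10 (Zone II, w=125) cum 295  ← median
  x=10 (Zone IV, w=90) cum 385
⇒ x* = 10
y-coordinate, sorted with cumulative weight:
  y=0 (Zone IV, w=90) cum 90
  y=5 (Zone VII, w=40) cum 130
  y=6 (Zone III, w=30) cum 160
  y=7 (Zone I, w=5) cum 165
  y=8 (Zone V, w=35) cum 200  ← median
  y=8 (Zone VI, w=10) cum 210
  y=9 (Zone II, w=125) cum 335
  y=9 (Zone VIII, w=50) cum 385
⇒ y* = 8

(10, 8)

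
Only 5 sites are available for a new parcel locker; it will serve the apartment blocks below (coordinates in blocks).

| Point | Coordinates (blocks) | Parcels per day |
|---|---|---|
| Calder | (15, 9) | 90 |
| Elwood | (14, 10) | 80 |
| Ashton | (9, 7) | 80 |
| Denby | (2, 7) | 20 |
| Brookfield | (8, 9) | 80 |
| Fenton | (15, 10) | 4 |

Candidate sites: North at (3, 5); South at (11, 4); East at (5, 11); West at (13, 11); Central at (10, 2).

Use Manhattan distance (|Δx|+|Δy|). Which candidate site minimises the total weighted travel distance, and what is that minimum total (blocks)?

Total weighted distance at each candidate:
  North (3, 5): total = 4208
  South (11, 4): total = 2850
  East (5, 11): total = 3104
  West (13, 11): total = 2032
  Central (10, 2): total = 3552
Minimum is at West with total 2032 blocks.

West, total 2032 blocks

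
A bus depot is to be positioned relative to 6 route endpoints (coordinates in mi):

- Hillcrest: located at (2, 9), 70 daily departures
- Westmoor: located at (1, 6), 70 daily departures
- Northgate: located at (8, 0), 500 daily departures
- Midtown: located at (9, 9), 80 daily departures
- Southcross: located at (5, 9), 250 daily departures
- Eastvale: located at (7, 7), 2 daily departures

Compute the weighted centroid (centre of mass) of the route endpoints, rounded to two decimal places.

(6.37, 4.15)

The minimiser of Σwᵢ‖p−pᵢ‖² is the weighted centroid p* = (Σwᵢpᵢ)/(Σwᵢ).
Σwᵢ = 972.
Σwᵢxᵢ = 70·2 + 70·1 + 500·8 + 80·9 + 250·5 + 2·7 = 6194.
Σwᵢyᵢ = 70·9 + 70·6 + 500·0 + 80·9 + 250·9 + 2·7 = 4034.
x* = 6194/972 = 6.37, y* = 4034/972 = 4.15.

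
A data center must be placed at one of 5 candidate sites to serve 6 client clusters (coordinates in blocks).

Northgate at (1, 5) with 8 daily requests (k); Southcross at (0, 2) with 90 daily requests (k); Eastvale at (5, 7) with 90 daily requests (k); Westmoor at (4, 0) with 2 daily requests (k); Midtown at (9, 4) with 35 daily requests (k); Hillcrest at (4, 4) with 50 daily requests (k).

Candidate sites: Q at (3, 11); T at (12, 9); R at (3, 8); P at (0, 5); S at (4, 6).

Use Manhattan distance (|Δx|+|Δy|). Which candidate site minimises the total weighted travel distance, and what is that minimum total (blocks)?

S, total 1289 blocks

Total weighted distance at each candidate:
  Q (3, 11): total = 2563
  T (12, 9): total = 3604
  R (3, 8): total = 1738
  P (0, 5): total = 1526
  S (4, 6): total = 1289
Minimum is at S with total 1289 blocks.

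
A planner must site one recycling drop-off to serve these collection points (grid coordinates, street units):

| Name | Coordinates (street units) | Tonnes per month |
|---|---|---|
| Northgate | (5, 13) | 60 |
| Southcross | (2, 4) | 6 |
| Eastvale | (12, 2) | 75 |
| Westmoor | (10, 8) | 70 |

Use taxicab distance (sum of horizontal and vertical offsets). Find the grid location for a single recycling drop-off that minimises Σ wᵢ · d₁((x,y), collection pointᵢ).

(10, 8)

Manhattan distance separates: Σwᵢ(|x−xᵢ|+|y−yᵢ|) = Σwᵢ|x−xᵢ| + Σwᵢ|y−yᵢ|, so x and y are optimised independently as 1-D weighted medians.
Total weight W = 211; half = 105.5.
x-coordinate, sorted with cumulative weight:
  x=2 (Southcross, w=6) cum 6
  x=5 (Northgate, w=60) cum 66
  x=10 (Westmoor, w=70) cum 136  ← median
  x=12 (Eastvale, w=75) cum 211
⇒ x* = 10
y-coordinate, sorted with cumulative weight:
  y=2 (Eastvale, w=75) cum 75
  y=4 (Southcross, w=6) cum 81
  y=8 (Westmoor, w=70) cum 151  ← median
  y=13 (Northgate, w=60) cum 211
⇒ y* = 8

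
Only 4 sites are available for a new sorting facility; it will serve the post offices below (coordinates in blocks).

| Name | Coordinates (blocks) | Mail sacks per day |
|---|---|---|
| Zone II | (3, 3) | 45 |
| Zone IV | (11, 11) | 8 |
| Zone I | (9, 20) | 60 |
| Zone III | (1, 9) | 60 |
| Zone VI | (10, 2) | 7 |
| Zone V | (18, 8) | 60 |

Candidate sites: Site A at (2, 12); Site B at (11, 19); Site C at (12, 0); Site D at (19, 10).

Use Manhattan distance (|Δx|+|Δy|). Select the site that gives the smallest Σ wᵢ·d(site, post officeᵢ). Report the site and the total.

Total weighted distance at each candidate:
  Site A (2, 12): total = 2996
  Site B (11, 19): total = 3730
  Site C (12, 0): total = 4084
  Site D (19, 10): total = 3746
Minimum is at Site A with total 2996 blocks.

Site A, total 2996 blocks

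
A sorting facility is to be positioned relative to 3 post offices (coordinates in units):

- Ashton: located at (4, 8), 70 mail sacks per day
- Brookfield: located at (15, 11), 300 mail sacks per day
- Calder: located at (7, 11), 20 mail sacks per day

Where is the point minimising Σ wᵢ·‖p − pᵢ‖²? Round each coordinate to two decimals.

(12.62, 10.46)

The minimiser of Σwᵢ‖p−pᵢ‖² is the weighted centroid p* = (Σwᵢpᵢ)/(Σwᵢ).
Σwᵢ = 390.
Σwᵢxᵢ = 70·4 + 300·15 + 20·7 = 4920.
Σwᵢyᵢ = 70·8 + 300·11 + 20·11 = 4080.
x* = 4920/390 = 12.62, y* = 4080/390 = 10.46.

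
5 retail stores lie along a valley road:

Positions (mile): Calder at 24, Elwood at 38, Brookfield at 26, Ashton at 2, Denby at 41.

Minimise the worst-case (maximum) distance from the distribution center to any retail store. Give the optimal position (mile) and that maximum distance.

location 21.5, max distance 19.5

The 1-center on a line is the midpoint of the two extreme points: leftmost at 2, rightmost at 41.
Optimal location = (2 + 41)/2 = 21.5; maximum distance = (41 − 2)/2 = 19.5.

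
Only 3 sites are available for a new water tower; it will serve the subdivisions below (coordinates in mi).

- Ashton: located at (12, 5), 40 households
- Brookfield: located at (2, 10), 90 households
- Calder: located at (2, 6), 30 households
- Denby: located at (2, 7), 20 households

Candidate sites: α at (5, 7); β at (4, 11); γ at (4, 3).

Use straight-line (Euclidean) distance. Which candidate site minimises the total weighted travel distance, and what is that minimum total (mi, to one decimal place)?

α, total 827.9 mi

Total weighted distance at each candidate:
  α (5, 7): total = 827.9
  β (4, 11): total = 852.2
  γ (4, 3): total = 1182.7
Minimum is at α with total 827.9 mi.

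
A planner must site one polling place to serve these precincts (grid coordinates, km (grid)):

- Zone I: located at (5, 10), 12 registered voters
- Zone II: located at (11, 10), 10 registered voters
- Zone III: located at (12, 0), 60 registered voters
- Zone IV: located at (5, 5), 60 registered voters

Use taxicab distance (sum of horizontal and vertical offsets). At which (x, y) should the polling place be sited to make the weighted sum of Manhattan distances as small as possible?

Manhattan distance separates: Σwᵢ(|x−xᵢ|+|y−yᵢ|) = Σwᵢ|x−xᵢ| + Σwᵢ|y−yᵢ|, so x and y are optimised independently as 1-D weighted medians.
Total weight W = 142; half = 71.
x-coordinate, sorted with cumulative weight:
  x=5 (Zone I, w=12) cum 12
  x=5 (Zone IV, w=60) cum 72  ← median
  x=11 (Zone II, w=10) cum 82
  x=12 (Zone III, w=60) cum 142
⇒ x* = 5
y-coordinate, sorted with cumulative weight:
  y=0 (Zone III, w=60) cum 60
  y=5 (Zone IV, w=60) cum 120  ← median
  y=10 (Zone I, w=12) cum 132
  y=10 (Zone II, w=10) cum 142
⇒ y* = 5

(5, 5)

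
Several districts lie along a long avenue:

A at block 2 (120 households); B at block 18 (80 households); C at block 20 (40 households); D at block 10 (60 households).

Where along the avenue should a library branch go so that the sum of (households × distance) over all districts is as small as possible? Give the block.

For a sum of weighted absolute distances on a line, the optimum is the weighted median (not the mean). Total weight W = 300; half-weight = 150.
Sort by position and accumulate weight:
  block 2 (A, w=120) → cum 120
  block 10 (D, w=60) → cum 180  ≥ 150 → median here
  block 18 (B, w=80) → cum 260
  block 20 (C, w=40) → cum 300
Optimal location: block 10.

x = 10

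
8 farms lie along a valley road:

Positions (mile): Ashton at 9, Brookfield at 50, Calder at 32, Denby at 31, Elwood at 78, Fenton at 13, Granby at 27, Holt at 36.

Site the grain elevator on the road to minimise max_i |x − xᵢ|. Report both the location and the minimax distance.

The 1-center on a line is the midpoint of the two extreme points: leftmost at 9, rightmost at 78.
Optimal location = (9 + 78)/2 = 43.5; maximum distance = (78 − 9)/2 = 34.5.

location 43.5, max distance 34.5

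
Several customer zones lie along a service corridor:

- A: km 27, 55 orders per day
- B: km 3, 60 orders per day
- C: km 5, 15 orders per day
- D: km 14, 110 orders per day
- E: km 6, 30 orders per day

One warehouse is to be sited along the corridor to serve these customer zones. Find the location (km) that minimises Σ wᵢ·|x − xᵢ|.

For a sum of weighted absolute distances on a line, the optimum is the weighted median (not the mean). Total weight W = 270; half-weight = 135.
Sort by position and accumulate weight:
  km 3 (B, w=60) → cum 60
  km 5 (C, w=15) → cum 75
  km 6 (E, w=30) → cum 105
  km 14 (D, w=110) → cum 215  ≥ 135 → median here
  km 27 (A, w=55) → cum 270
Optimal location: km 14.

x = 14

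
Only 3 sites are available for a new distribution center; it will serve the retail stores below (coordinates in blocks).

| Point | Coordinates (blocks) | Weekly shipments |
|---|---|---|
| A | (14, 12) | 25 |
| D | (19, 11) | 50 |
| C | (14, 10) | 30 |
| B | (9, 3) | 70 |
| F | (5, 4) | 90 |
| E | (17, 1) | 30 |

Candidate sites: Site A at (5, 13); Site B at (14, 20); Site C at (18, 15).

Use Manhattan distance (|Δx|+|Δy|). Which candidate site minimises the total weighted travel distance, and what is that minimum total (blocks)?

Total weighted distance at each candidate:
  Site A (5, 13): total = 3920
  Site B (14, 20): total = 5650
  Site C (18, 15): total = 4775
Minimum is at Site A with total 3920 blocks.

Site A, total 3920 blocks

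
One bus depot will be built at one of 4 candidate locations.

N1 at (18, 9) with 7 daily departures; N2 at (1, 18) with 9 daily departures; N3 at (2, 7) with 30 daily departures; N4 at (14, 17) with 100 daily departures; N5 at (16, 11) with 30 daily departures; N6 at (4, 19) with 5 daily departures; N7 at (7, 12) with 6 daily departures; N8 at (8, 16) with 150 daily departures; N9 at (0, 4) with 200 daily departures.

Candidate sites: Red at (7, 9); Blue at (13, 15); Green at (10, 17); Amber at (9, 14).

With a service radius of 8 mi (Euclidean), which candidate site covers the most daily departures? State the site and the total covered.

Coverage radius r = 8 mi; a point is covered iff (Δx)²+(Δy)² ≤ 8² = 64.
  Red (7, 9): covers {N3, N7, N8} → 186
  Blue (13, 15): covers {N1, N4, N5, N7, N8} → 293
  Green (10, 17): covers {N4, N6, N7, N8} → 261
  Amber (9, 14): covers {N4, N5, N6, N7, N8} → 291
Maximum coverage at Blue: 293 daily departures.

Blue, covering 293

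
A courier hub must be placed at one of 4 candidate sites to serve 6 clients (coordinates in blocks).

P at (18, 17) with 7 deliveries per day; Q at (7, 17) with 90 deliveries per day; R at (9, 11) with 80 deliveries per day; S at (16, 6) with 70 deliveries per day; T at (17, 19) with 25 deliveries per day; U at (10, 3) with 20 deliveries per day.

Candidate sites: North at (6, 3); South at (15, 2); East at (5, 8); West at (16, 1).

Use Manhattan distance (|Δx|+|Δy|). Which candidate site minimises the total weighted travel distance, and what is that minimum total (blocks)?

Total weighted distance at each candidate:
  North (6, 3): total = 4077
  South (15, 2): total = 4341
  East (5, 8): total = 3389
  West (16, 1): total = 4721
Minimum is at East with total 3389 blocks.

East, total 3389 blocks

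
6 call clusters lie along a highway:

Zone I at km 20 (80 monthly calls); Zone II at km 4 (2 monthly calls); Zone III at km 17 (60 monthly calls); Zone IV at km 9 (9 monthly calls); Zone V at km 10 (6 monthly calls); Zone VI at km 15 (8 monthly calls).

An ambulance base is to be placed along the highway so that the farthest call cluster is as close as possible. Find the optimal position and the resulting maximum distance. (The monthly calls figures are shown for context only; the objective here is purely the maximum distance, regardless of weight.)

location 12, max distance 8

The 1-center on a line is the midpoint of the two extreme points: leftmost at 4, rightmost at 20.
Optimal location = (4 + 20)/2 = 12; maximum distance = (20 − 4)/2 = 8.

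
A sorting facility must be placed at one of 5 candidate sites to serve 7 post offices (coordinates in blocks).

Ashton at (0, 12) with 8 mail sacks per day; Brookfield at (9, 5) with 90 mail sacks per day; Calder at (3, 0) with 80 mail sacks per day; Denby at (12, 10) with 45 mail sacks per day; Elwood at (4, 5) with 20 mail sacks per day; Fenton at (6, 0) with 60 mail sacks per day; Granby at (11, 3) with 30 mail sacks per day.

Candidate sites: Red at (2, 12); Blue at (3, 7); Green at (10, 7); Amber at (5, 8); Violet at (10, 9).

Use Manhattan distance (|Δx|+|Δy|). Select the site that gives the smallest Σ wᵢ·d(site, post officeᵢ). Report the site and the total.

Total weighted distance at each candidate:
  Red (2, 12): total = 4536
  Blue (3, 7): total = 2904
  Green (10, 7): total = 2705
  Amber (5, 8): total = 2857
  Violet (10, 9): total = 3159
Minimum is at Green with total 2705 blocks.

Green, total 2705 blocks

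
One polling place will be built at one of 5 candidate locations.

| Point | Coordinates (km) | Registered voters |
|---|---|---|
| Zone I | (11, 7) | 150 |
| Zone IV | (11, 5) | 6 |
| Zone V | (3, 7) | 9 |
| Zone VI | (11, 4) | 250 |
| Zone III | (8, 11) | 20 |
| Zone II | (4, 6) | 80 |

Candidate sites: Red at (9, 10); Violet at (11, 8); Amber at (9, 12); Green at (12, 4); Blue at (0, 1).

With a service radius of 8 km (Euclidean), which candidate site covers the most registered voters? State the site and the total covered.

Coverage radius r = 8 km; a point is covered iff (Δx)²+(Δy)² ≤ 8² = 64.
  Red (9, 10): covers {Zone I, Zone IV, Zone V, Zone VI, Zone III, Zone II} → 515
  Violet (11, 8): covers {Zone I, Zone IV, Zone VI, Zone III, Zone II} → 506
  Amber (9, 12): covers {Zone I, Zone IV, Zone V, Zone III, Zone II} → 265
  Green (12, 4): covers {Zone I, Zone IV, Zone VI} → 406
  Blue (0, 1): covers {Zone V, Zone II} → 89
Maximum coverage at Red: 515 registered voters.

Red, covering 515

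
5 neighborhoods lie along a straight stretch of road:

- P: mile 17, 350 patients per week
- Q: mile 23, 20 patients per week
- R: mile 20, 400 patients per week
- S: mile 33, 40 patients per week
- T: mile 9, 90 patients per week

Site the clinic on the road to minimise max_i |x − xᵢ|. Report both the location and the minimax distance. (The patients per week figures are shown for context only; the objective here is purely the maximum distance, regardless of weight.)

The 1-center on a line is the midpoint of the two extreme points: leftmost at 9, rightmost at 33.
Optimal location = (9 + 33)/2 = 21; maximum distance = (33 − 9)/2 = 12.

location 21, max distance 12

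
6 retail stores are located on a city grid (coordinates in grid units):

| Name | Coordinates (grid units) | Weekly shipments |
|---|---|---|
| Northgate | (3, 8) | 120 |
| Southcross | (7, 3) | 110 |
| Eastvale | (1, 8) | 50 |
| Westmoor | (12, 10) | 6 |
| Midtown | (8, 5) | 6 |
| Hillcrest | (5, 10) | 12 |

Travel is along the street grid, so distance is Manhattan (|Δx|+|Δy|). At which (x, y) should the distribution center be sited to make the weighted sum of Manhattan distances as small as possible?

Manhattan distance separates: Σwᵢ(|x−xᵢ|+|y−yᵢ|) = Σwᵢ|x−xᵢ| + Σwᵢ|y−yᵢ|, so x and y are optimised independently as 1-D weighted medians.
Total weight W = 304; half = 152.
x-coordinate, sorted with cumulative weight:
  x=1 (Eastvale, w=50) cum 50
  x=3 (Northgate, w=120) cum 170  ← median
  x=5 (Hillcrest, w=12) cum 182
  x=7 (Southcross, w=110) cum 292
  x=8 (Midtown, w=6) cum 298
  x=12 (Westmoor, w=6) cum 304
⇒ x* = 3
y-coordinate, sorted with cumulative weight:
  y=3 (Southcross, w=110) cum 110
  y=5 (Midtown, w=6) cum 116
  y=8 (Northgate, w=120) cum 236  ← median
  y=8 (Eastvale, w=50) cum 286
  y=10 (Westmoor, w=6) cum 292
  y=10 (Hillcrest, w=12) cum 304
⇒ y* = 8

(3, 8)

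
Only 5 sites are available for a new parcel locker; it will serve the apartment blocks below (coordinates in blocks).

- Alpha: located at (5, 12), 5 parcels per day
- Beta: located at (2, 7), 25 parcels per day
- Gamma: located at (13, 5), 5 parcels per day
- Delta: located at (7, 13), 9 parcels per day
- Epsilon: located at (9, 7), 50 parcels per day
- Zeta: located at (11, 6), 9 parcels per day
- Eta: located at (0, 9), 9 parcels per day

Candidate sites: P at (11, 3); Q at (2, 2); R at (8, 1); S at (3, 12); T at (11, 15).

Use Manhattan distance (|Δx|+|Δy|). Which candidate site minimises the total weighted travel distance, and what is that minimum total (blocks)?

Total weighted distance at each candidate:
  P (11, 3): total = 1026
  Q (2, 2): total = 1202
  R (8, 1): total = 1098
  S (3, 12): total = 1020
  T (11, 15): total = 1318
Minimum is at S with total 1020 blocks.

S, total 1020 blocks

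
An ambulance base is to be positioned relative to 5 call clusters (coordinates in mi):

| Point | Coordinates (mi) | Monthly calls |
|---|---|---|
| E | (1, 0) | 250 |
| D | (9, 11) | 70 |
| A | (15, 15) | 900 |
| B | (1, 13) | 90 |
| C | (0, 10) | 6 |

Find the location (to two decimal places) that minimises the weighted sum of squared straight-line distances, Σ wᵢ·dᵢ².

(11.00, 11.78)

The minimiser of Σwᵢ‖p−pᵢ‖² is the weighted centroid p* = (Σwᵢpᵢ)/(Σwᵢ).
Σwᵢ = 1316.
Σwᵢxᵢ = 250·1 + 70·9 + 900·15 + 90·1 + 6·0 = 14470.
Σwᵢyᵢ = 250·0 + 70·11 + 900·15 + 90·13 + 6·10 = 15500.
x* = 14470/1316 = 11.00, y* = 15500/1316 = 11.78.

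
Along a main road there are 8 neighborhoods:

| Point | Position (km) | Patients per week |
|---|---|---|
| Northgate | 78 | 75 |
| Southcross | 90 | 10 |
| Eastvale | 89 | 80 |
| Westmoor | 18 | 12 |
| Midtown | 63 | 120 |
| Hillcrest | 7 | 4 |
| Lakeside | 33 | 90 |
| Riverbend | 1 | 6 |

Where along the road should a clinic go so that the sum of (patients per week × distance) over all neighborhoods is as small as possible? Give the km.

For a sum of weighted absolute distances on a line, the optimum is the weighted median (not the mean). Total weight W = 397; half-weight = 198.5.
Sort by position and accumulate weight:
  km 1 (Riverbend, w=6) → cum 6
  km 7 (Hillcrest, w=4) → cum 10
  km 18 (Westmoor, w=12) → cum 22
  km 33 (Lakeside, w=90) → cum 112
  km 63 (Midtown, w=120) → cum 232  ≥ 198.5 → median here
  km 78 (Northgate, w=75) → cum 307
  km 89 (Eastvale, w=80) → cum 387
  km 90 (Southcross, w=10) → cum 397
Optimal location: km 63.

x = 63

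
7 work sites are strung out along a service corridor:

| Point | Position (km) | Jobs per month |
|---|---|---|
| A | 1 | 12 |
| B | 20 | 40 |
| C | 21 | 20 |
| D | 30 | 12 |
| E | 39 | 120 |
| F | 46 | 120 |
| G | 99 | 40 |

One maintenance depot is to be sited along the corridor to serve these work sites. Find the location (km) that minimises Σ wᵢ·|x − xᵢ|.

x = 39

For a sum of weighted absolute distances on a line, the optimum is the weighted median (not the mean). Total weight W = 364; half-weight = 182.
Sort by position and accumulate weight:
  km 1 (A, w=12) → cum 12
  km 20 (B, w=40) → cum 52
  km 21 (C, w=20) → cum 72
  km 30 (D, w=12) → cum 84
  km 39 (E, w=120) → cum 204  ≥ 182 → median here
  km 46 (F, w=120) → cum 324
  km 99 (G, w=40) → cum 364
Optimal location: km 39.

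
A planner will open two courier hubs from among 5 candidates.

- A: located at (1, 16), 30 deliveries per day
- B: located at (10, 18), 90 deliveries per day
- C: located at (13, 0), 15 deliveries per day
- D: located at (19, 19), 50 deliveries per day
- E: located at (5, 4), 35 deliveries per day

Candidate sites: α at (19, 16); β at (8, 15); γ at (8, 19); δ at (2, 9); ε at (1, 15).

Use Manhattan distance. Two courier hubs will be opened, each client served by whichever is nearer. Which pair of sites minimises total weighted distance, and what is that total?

Evaluate every pair (each demand assigned to the nearer of the two):
  {α, β}: total = 1630
  {γ, δ}: total = 1640
  {α, γ}: total = 1680
  {γ, ε}: total = 1735
  {β, γ}: total = 1850
  {α, δ}: total = 1960
  {β, δ}: total = 2020
  {β, ε}: total = 2020
  {α, ε}: total = 2025
  {δ, ε}: total = 2790
Best pair: {α, β} with total 1630.

{α, β}, total 1630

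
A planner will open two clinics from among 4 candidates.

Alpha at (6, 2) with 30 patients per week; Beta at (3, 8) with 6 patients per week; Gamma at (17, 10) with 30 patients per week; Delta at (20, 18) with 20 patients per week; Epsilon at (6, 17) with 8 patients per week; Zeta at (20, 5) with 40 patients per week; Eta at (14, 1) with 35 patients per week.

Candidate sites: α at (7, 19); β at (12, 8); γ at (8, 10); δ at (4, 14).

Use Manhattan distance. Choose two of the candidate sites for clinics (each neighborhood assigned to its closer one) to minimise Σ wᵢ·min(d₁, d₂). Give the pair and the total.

{α, β}, total 1683

Evaluate every pair (each demand assigned to the nearer of the two):
  {α, β}: total = 1683
  {β, γ}: total = 1739
  {β, δ}: total = 1767
  {α, γ}: total = 2121
  {γ, δ}: total = 2257
  {α, δ}: total = 3081
Best pair: {α, β} with total 1683.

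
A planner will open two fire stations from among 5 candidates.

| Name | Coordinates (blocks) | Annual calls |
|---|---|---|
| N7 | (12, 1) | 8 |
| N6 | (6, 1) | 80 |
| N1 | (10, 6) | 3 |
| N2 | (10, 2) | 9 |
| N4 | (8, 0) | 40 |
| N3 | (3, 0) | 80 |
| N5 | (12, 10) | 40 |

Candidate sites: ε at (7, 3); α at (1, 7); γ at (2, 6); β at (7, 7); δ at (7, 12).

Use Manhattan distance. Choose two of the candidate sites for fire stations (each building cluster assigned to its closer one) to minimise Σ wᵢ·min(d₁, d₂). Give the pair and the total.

{ε, δ}, total 1350

Evaluate every pair (each demand assigned to the nearer of the two):
  {ε, δ}: total = 1350
  {ε, β}: total = 1384
  {ε, α}: total = 1550
  {ε, γ}: total = 1550
  {γ, β}: total = 1932
  {α, β}: total = 2092
  {β, δ}: total = 2212
  {γ, δ}: total = 2292
  {α, γ}: total = 2572
  {α, δ}: total = 2672
Best pair: {ε, δ} with total 1350.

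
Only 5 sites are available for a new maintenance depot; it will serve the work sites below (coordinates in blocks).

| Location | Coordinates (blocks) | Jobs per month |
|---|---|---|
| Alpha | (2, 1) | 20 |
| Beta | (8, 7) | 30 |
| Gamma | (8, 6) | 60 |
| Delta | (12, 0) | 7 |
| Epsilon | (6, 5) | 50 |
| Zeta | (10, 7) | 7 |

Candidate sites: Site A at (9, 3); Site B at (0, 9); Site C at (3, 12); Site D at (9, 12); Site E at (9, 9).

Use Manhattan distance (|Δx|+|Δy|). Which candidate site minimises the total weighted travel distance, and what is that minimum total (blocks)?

Total weighted distance at each candidate:
  Site A (9, 3): total = 897
  Site B (0, 9): total = 1891
  Site C (3, 12): total = 1931
  Site D (9, 12): total = 1607
  Site E (9, 9): total = 1085
Minimum is at Site A with total 897 blocks.

Site A, total 897 blocks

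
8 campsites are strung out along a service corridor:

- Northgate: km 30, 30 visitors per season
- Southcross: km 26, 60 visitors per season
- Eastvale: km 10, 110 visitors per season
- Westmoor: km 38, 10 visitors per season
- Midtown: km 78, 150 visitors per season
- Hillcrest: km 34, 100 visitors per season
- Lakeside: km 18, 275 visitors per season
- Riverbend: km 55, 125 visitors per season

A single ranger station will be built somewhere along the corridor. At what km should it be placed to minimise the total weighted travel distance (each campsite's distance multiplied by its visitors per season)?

x = 26

For a sum of weighted absolute distances on a line, the optimum is the weighted median (not the mean). Total weight W = 860; half-weight = 430.
Sort by position and accumulate weight:
  km 10 (Eastvale, w=110) → cum 110
  km 18 (Lakeside, w=275) → cum 385
  km 26 (Southcross, w=60) → cum 445  ≥ 430 → median here
  km 30 (Northgate, w=30) → cum 475
  km 34 (Hillcrest, w=100) → cum 575
  km 38 (Westmoor, w=10) → cum 585
  km 55 (Riverbend, w=125) → cum 710
  km 78 (Midtown, w=150) → cum 860
Optimal location: km 26.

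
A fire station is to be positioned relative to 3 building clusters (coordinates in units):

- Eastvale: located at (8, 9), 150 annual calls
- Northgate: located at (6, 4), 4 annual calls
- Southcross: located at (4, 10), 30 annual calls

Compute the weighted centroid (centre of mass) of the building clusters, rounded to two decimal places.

The minimiser of Σwᵢ‖p−pᵢ‖² is the weighted centroid p* = (Σwᵢpᵢ)/(Σwᵢ).
Σwᵢ = 184.
Σwᵢxᵢ = 150·8 + 4·6 + 30·4 = 1344.
Σwᵢyᵢ = 150·9 + 4·4 + 30·10 = 1666.
x* = 1344/184 = 7.30, y* = 1666/184 = 9.05.

(7.30, 9.05)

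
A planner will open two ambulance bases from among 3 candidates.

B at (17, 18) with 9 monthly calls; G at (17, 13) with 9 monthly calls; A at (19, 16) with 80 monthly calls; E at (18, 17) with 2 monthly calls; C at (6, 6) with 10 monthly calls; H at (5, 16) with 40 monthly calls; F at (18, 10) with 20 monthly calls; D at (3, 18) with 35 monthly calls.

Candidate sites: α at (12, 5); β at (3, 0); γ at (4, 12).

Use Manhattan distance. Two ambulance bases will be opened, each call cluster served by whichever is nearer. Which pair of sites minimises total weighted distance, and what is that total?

{α, γ}, total 2490

Evaluate every pair (each demand assigned to the nearer of the two):
  {α, γ}: total = 2490
  {β, γ}: total = 2700
  {α, β}: total = 3395
Best pair: {α, γ} with total 2490.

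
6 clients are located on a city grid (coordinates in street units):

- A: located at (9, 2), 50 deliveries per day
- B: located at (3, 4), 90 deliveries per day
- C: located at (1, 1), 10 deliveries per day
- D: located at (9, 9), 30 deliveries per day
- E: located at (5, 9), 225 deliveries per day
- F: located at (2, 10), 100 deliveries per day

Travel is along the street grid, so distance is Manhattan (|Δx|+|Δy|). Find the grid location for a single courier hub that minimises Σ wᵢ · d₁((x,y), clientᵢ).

(5, 9)

Manhattan distance separates: Σwᵢ(|x−xᵢ|+|y−yᵢ|) = Σwᵢ|x−xᵢ| + Σwᵢ|y−yᵢ|, so x and y are optimised independently as 1-D weighted medians.
Total weight W = 505; half = 252.5.
x-coordinate, sorted with cumulative weight:
  x=1 (C, w=10) cum 10
  x=2 (F, w=100) cum 110
  x=3 (B, w=90) cum 200
  x=5 (E, w=225) cum 425  ← median
  x=9 (A, w=50) cum 475
  x=9 (D, w=30) cum 505
⇒ x* = 5
y-coordinate, sorted with cumulative weight:
  y=1 (C, w=10) cum 10
  y=2 (A, w=50) cum 60
  y=4 (B, w=90) cum 150
  y=9 (D, w=30) cum 180
  y=9 (E, w=225) cum 405  ← median
  y=10 (F, w=100) cum 505
⇒ y* = 9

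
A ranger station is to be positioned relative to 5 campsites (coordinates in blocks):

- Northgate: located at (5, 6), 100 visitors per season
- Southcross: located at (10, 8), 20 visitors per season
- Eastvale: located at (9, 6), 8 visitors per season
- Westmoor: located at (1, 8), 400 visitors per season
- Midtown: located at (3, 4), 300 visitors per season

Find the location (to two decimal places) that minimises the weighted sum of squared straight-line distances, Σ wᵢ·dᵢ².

The minimiser of Σwᵢ‖p−pᵢ‖² is the weighted centroid p* = (Σwᵢpᵢ)/(Σwᵢ).
Σwᵢ = 828.
Σwᵢxᵢ = 100·5 + 20·10 + 8·9 + 400·1 + 300·3 = 2072.
Σwᵢyᵢ = 100·6 + 20·8 + 8·6 + 400·8 + 300·4 = 5208.
x* = 2072/828 = 2.50, y* = 5208/828 = 6.29.

(2.50, 6.29)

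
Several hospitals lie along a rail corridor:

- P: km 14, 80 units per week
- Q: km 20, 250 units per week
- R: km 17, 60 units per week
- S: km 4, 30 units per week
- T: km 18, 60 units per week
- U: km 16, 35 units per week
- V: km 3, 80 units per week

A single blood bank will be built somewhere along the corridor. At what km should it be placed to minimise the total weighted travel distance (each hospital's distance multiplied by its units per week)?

For a sum of weighted absolute distances on a line, the optimum is the weighted median (not the mean). Total weight W = 595; half-weight = 297.5.
Sort by position and accumulate weight:
  km 3 (V, w=80) → cum 80
  km 4 (S, w=30) → cum 110
  km 14 (P, w=80) → cum 190
  km 16 (U, w=35) → cum 225
  km 17 (R, w=60) → cum 285
  km 18 (T, w=60) → cum 345  ≥ 297.5 → median here
  km 20 (Q, w=250) → cum 595
Optimal location: km 18.

x = 18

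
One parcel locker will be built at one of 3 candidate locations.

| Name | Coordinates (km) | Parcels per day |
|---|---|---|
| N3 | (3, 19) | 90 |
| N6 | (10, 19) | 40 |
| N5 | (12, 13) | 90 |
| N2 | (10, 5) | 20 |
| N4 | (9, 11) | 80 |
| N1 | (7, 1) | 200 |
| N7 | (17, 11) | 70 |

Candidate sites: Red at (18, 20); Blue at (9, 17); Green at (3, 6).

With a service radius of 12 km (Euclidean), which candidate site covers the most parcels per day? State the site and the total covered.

Coverage radius r = 12 km; a point is covered iff (Δx)²+(Δy)² ≤ 12² = 144.
  Red (18, 20): covers {N6, N5, N7} → 200
  Blue (9, 17): covers {N3, N6, N5, N4, N7} → 370
  Green (3, 6): covers {N5, N2, N4, N1} → 390
Maximum coverage at Green: 390 parcels per day.

Green, covering 390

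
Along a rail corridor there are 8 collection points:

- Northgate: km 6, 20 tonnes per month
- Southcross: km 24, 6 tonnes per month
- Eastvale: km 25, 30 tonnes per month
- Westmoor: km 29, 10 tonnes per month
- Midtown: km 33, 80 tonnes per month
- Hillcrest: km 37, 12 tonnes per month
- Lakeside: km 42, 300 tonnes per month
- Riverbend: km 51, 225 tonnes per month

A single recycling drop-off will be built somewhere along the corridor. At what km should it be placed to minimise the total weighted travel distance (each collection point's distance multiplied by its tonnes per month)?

x = 42

For a sum of weighted absolute distances on a line, the optimum is the weighted median (not the mean). Total weight W = 683; half-weight = 341.5.
Sort by position and accumulate weight:
  km 6 (Northgate, w=20) → cum 20
  km 24 (Southcross, w=6) → cum 26
  km 25 (Eastvale, w=30) → cum 56
  km 29 (Westmoor, w=10) → cum 66
  km 33 (Midtown, w=80) → cum 146
  km 37 (Hillcrest, w=12) → cum 158
  km 42 (Lakeside, w=300) → cum 458  ≥ 341.5 → median here
  km 51 (Riverbend, w=225) → cum 683
Optimal location: km 42.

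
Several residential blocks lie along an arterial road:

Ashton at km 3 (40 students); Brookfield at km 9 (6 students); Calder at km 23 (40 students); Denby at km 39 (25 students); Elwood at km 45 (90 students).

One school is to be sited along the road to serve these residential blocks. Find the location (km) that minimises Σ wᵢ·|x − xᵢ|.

For a sum of weighted absolute distances on a line, the optimum is the weighted median (not the mean). Total weight W = 201; half-weight = 100.5.
Sort by position and accumulate weight:
  km 3 (Ashton, w=40) → cum 40
  km 9 (Brookfield, w=6) → cum 46
  km 23 (Calder, w=40) → cum 86
  km 39 (Denby, w=25) → cum 111  ≥ 100.5 → median here
  km 45 (Elwood, w=90) → cum 201
Optimal location: km 39.

x = 39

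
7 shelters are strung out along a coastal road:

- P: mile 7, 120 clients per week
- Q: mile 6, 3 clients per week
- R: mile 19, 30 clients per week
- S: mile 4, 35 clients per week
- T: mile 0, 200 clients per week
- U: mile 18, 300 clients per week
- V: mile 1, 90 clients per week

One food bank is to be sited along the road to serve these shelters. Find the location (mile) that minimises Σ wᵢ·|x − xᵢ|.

For a sum of weighted absolute distances on a line, the optimum is the weighted median (not the mean). Total weight W = 778; half-weight = 389.
Sort by position and accumulate weight:
  mile 0 (T, w=200) → cum 200
  mile 1 (V, w=90) → cum 290
  mile 4 (S, w=35) → cum 325
  mile 6 (Q, w=3) → cum 328
  mile 7 (P, w=120) → cum 448  ≥ 389 → median here
  mile 18 (U, w=300) → cum 748
  mile 19 (R, w=30) → cum 778
Optimal location: mile 7.

x = 7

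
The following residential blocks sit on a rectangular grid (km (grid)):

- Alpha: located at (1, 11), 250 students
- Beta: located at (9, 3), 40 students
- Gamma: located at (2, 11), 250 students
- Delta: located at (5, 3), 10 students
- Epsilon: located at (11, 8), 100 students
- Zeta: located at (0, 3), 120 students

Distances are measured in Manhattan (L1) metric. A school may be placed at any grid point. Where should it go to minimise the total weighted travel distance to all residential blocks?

Manhattan distance separates: Σwᵢ(|x−xᵢ|+|y−yᵢ|) = Σwᵢ|x−xᵢ| + Σwᵢ|y−yᵢ|, so x and y are optimised independently as 1-D weighted medians.
Total weight W = 770; half = 385.
x-coordinate, sorted with cumulative weight:
  x=0 (Zeta, w=120) cum 120
  x=1 (Alpha, w=250) cum 370
  x=2 (Gamma, w=250) cum 620  ← median
  x=5 (Delta, w=10) cum 630
  x=9 (Beta, w=40) cum 670
  x=11 (Epsilon, w=100) cum 770
⇒ x* = 2
y-coordinate, sorted with cumulative weight:
  y=3 (Beta, w=40) cum 40
  y=3 (Delta, w=10) cum 50
  y=3 (Zeta, w=120) cum 170
  y=8 (Epsilon, w=100) cum 270
  y=11 (Alpha, w=250) cum 520  ← median
  y=11 (Gamma, w=250) cum 770
⇒ y* = 11

(2, 11)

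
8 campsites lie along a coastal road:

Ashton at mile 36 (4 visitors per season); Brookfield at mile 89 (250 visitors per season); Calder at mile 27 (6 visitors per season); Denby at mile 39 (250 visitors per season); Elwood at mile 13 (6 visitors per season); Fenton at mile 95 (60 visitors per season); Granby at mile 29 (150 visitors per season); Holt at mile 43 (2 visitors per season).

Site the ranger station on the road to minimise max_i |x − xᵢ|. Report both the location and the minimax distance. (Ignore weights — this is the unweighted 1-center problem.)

location 54, max distance 41

The 1-center on a line is the midpoint of the two extreme points: leftmost at 13, rightmost at 95.
Optimal location = (13 + 95)/2 = 54; maximum distance = (95 − 13)/2 = 41.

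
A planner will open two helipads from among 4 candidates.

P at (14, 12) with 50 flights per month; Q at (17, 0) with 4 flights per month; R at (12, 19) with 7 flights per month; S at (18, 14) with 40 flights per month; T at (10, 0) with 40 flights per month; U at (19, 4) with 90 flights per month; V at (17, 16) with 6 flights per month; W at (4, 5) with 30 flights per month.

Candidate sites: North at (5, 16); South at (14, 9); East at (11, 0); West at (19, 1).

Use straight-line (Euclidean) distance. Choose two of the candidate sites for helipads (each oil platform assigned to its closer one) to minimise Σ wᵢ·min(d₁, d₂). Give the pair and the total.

Evaluate every pair (each demand assigned to the nearer of the two):
  {South, East}: total = 1481.7
  {South, West}: total = 1487.5
  {North, South}: total = 1896.5
  {East, West}: total = 1926.7
  {North, West}: total = 2111.8
  {North, East}: total = 2270.9
Best pair: {South, East} with total 1481.7.

{South, East}, total 1481.7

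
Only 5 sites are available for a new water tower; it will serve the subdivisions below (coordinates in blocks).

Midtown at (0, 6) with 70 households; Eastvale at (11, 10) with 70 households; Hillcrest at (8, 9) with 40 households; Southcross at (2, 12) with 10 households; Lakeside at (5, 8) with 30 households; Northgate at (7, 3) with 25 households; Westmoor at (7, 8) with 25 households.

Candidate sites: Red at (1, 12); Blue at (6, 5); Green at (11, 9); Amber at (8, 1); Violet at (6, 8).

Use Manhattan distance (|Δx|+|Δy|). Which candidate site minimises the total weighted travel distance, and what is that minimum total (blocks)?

Total weighted distance at each candidate:
  Red (1, 12): total = 2605
  Blue (6, 5): total = 1835
  Green (11, 9): total = 1875
  Amber (8, 1): total = 2815
  Violet (6, 8): total = 1455
Minimum is at Violet with total 1455 blocks.

Violet, total 1455 blocks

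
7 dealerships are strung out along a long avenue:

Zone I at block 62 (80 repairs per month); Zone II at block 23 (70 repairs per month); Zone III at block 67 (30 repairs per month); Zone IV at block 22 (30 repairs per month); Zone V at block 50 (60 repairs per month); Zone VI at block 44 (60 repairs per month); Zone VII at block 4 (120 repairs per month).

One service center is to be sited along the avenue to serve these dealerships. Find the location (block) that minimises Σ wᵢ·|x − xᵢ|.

x = 44

For a sum of weighted absolute distances on a line, the optimum is the weighted median (not the mean). Total weight W = 450; half-weight = 225.
Sort by position and accumulate weight:
  block 4 (Zone VII, w=120) → cum 120
  block 22 (Zone IV, w=30) → cum 150
  block 23 (Zone II, w=70) → cum 220
  block 44 (Zone VI, w=60) → cum 280  ≥ 225 → median here
  block 50 (Zone V, w=60) → cum 340
  block 62 (Zone I, w=80) → cum 420
  block 67 (Zone III, w=30) → cum 450
Optimal location: block 44.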